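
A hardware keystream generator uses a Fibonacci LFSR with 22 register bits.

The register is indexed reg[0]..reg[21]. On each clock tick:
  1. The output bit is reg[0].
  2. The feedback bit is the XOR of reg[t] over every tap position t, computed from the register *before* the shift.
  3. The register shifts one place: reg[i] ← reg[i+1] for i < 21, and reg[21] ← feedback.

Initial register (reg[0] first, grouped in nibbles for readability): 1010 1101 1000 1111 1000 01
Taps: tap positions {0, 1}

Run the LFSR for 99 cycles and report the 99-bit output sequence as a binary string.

k : reg_k → out_k, fb_k
0: 1010110110001111100001 → 1, fb=1
1: 0101101100011111000011 → 0, fb=1
2: 1011011000111110000111 → 1, fb=1
3: 0110110001111100001111 → 0, fb=1
4: 1101100011111000011111 → 1, fb=0
5: 1011000111110000111110 → 1, fb=1
6: 0110001111100001111101 → 0, fb=1
7: 1100011111000011111011 → 1, fb=0
8: 1000111110000111110110 → 1, fb=1
9: 0001111100001111101101 → 0, fb=0
10: 0011111000011111011010 → 0, fb=0
11: 0111110000111110110100 → 0, fb=1
12: 1111100001111101101001 → 1, fb=0
13: 1111000011111011010010 → 1, fb=0
14: 1110000111110110100100 → 1, fb=0
15: 1100001111101101001000 → 1, fb=0
16: 1000011111011010010000 → 1, fb=1
17: 0000111110110100100001 → 0, fb=0
18: 0001111101101001000010 → 0, fb=0
19: 0011111011010010000100 → 0, fb=0
20: 0111110110100100001000 → 0, fb=1
21: 1111101101001000010001 → 1, fb=0
22: 1111011010010000100010 → 1, fb=0
23: 1110110100100001000100 → 1, fb=0
24: 1101101001000010001000 → 1, fb=0
25: 1011010010000100010000 → 1, fb=1
26: 0110100100001000100001 → 0, fb=1
27: 1101001000010001000011 → 1, fb=0
28: 1010010000100010000110 → 1, fb=1
29: 0100100001000100001101 → 0, fb=1
30: 1001000010001000011011 → 1, fb=1
31: 0010000100010000110111 → 0, fb=0
32: 0100001000100001101110 → 0, fb=1
33: 1000010001000011011101 → 1, fb=1
34: 0000100010000110111011 → 0, fb=0
35: 0001000100001101110110 → 0, fb=0
36: 0010001000011011101100 → 0, fb=0
37: 0100010000110111011000 → 0, fb=1
38: 1000100001101110110001 → 1, fb=1
39: 0001000011011101100011 → 0, fb=0
40: 0010000110111011000110 → 0, fb=0
41: 0100001101110110001100 → 0, fb=1
42: 1000011011101100011001 → 1, fb=1
43: 0000110111011000110011 → 0, fb=0
44: 0001101110110001100110 → 0, fb=0
45: 0011011101100011001100 → 0, fb=0
46: 0110111011000110011000 → 0, fb=1
47: 1101110110001100110001 → 1, fb=0
48: 1011101100011001100010 → 1, fb=1
49: 0111011000110011000101 → 0, fb=1
50: 1110110001100110001011 → 1, fb=0
51: 1101100011001100010110 → 1, fb=0
52: 1011000110011000101100 → 1, fb=1
53: 0110001100110001011001 → 0, fb=1
54: 1100011001100010110011 → 1, fb=0
55: 1000110011000101100110 → 1, fb=1
56: 0001100110001011001101 → 0, fb=0
57: 0011001100010110011010 → 0, fb=0
58: 0110011000101100110100 → 0, fb=1
59: 1100110001011001101001 → 1, fb=0
60: 1001100010110011010010 → 1, fb=1
61: 0011000101100110100101 → 0, fb=0
62: 0110001011001101001010 → 0, fb=1
63: 1100010110011010010101 → 1, fb=0
64: 1000101100110100101010 → 1, fb=1
65: 0001011001101001010101 → 0, fb=0
66: 0010110011010010101010 → 0, fb=0
67: 0101100110100101010100 → 0, fb=1
68: 1011001101001010101001 → 1, fb=1
69: 0110011010010101010011 → 0, fb=1
70: 1100110100101010100111 → 1, fb=0
71: 1001101001010101001110 → 1, fb=1
72: 0011010010101010011101 → 0, fb=0
73: 0110100101010100111010 → 0, fb=1
74: 1101001010101001110101 → 1, fb=0
75: 1010010101010011101010 → 1, fb=1
76: 0100101010100111010101 → 0, fb=1
77: 1001010101001110101011 → 1, fb=1
78: 0010101010011101010111 → 0, fb=0
79: 0101010100111010101110 → 0, fb=1
80: 1010101001110101011101 → 1, fb=1
81: 0101010011101010111011 → 0, fb=1
82: 1010100111010101110111 → 1, fb=1
83: 0101001110101011101111 → 0, fb=1
84: 1010011101010111011111 → 1, fb=1
85: 0100111010101110111111 → 0, fb=1
86: 1001110101011101111111 → 1, fb=1
87: 0011101010111011111111 → 0, fb=0
88: 0111010101110111111110 → 0, fb=1
89: 1110101011101111111101 → 1, fb=0
90: 1101010111011111111010 → 1, fb=0
91: 1010101110111111110100 → 1, fb=1
92: 0101011101111111101001 → 0, fb=1
93: 1010111011111111010011 → 1, fb=1
94: 0101110111111110100111 → 0, fb=1
95: 1011101111111101001111 → 1, fb=1
96: 0111011111111010011111 → 0, fb=1
97: 1110111111110100111111 → 1, fb=0
98: 1101111111101001111110 → 1, fb=0

101011011000111110000111110110100100001000100001101110110001100110001011001101001010101001110101011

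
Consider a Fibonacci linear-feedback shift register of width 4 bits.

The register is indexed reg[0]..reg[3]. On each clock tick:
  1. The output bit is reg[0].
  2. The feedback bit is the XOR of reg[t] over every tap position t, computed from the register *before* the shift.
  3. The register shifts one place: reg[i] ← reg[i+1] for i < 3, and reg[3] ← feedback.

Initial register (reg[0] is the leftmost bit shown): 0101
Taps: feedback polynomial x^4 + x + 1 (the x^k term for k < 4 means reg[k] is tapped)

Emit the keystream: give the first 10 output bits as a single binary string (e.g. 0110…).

0101111000

tick  register→output (feedback)
  0  0101→0 (1)
  1  1011→1 (1)
  2  0111→0 (1)
  3  1111→1 (0)
  4  1110→1 (0)
  5  1100→1 (0)
  6  1000→1 (1)
  7  0001→0 (0)
  8  0010→0 (0)
  9  0100→0 (1)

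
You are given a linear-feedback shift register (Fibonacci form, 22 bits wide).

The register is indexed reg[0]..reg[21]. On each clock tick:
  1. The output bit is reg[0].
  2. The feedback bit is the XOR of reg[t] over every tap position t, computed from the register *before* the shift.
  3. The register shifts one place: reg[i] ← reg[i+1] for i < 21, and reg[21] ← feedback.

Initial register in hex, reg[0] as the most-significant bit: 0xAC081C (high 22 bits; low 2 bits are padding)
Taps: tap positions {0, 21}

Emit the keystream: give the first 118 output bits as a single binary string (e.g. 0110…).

1010110000001000000111001101111111000000010111011010101000000001101001001100111111111011000111011101010101001000010110

tick  register→output (feedback)
  0  1010110000001000000111→1 (0)
  1  0101100000010000001110→0 (0)
  2  1011000000100000011100→1 (1)
  3  0110000001000000111001→0 (1)
  4  1100000010000001110011→1 (0)
  5  1000000100000011100110→1 (1)
  6  0000001000000111001101→0 (1)
  7  0000010000001110011011→0 (1)
  8  0000100000011100110111→0 (1)
  9  0001000000111001101111→0 (1)
 10  0010000001110011011111→0 (1)
 11  0100000011100110111111→0 (1)
 12  1000000111001101111111→1 (0)
 13  0000001110011011111110→0 (0)
 14  0000011100110111111100→0 (0)
 15  0000111001101111111000→0 (0)
 16  0001110011011111110000→0 (0)
 17  0011100110111111100000→0 (0)
 18  0111001101111111000000→0 (0)
 19  1110011011111110000000→1 (1)
 20  1100110111111100000001→1 (0)
 21  1001101111111000000010→1 (1)
 22  0011011111110000000101→0 (1)
 23  0110111111100000001011→0 (1)
 24  1101111111000000010111→1 (0)
 25  1011111110000000101110→1 (1)
 26  0111111100000001011101→0 (1)
 27  1111111000000010111011→1 (0)
 28  1111110000000101110110→1 (1)
 29  1111100000001011101101→1 (0)
 30  1111000000010111011010→1 (1)
 31  1110000000101110110101→1 (0)
 32  1100000001011101101010→1 (1)
 33  1000000010111011010101→1 (0)
 34  0000000101110110101010→0 (0)
 35  0000001011101101010100→0 (0)
 36  0000010111011010101000→0 (0)
 37  0000101110110101010000→0 (0)
 38  0001011101101010100000→0 (0)
 39  0010111011010101000000→0 (0)
 40  0101110110101010000000→0 (0)
 41  1011101101010100000000→1 (1)
 42  0111011010101000000001→0 (1)
 43  1110110101010000000011→1 (0)
 44  1101101010100000000110→1 (1)
 45  1011010101000000001101→1 (0)
 46  0110101010000000011010→0 (0)
 47  1101010100000000110100→1 (1)
 48  1010101000000001101001→1 (0)
 49  0101010000000011010010→0 (0)
 50  1010100000000110100100→1 (1)
 51  0101000000001101001001→0 (1)
 52  1010000000011010010011→1 (0)
 53  0100000000110100100110→0 (0)
 54  1000000001101001001100→1 (1)
 55  0000000011010010011001→0 (1)
 56  0000000110100100110011→0 (1)
 57  0000001101001001100111→0 (1)
 58  0000011010010011001111→0 (1)
 59  0000110100100110011111→0 (1)
 60  0001101001001100111111→0 (1)
 61  0011010010011001111111→0 (1)
 62  0110100100110011111111→0 (1)
 63  1101001001100111111111→1 (0)
 64  1010010011001111111110→1 (1)
 65  0100100110011111111101→0 (1)
 66  1001001100111111111011→1 (0)
 67  0010011001111111110110→0 (0)
 68  0100110011111111101100→0 (0)
 69  1001100111111111011000→1 (1)
 70  0011001111111110110001→0 (1)
 71  0110011111111101100011→0 (1)
 72  1100111111111011000111→1 (0)
 73  1001111111110110001110→1 (1)
 74  0011111111101100011101→0 (1)
 75  0111111111011000111011→0 (1)
 76  1111111110110001110111→1 (0)
 77  1111111101100011101110→1 (1)
 78  1111111011000111011101→1 (0)
 79  1111110110001110111010→1 (1)
 80  1111101100011101110101→1 (0)
 81  1111011000111011101010→1 (1)
 82  1110110001110111010101→1 (0)
 83  1101100011101110101010→1 (1)
 84  1011000111011101010101→1 (0)
 85  0110001110111010101010→0 (0)
 86  1100011101110101010100→1 (1)
 87  1000111011101010101001→1 (0)
 88  0001110111010101010010→0 (0)
 89  0011101110101010100100→0 (0)
 90  0111011101010101001000→0 (0)
 91  1110111010101010010000→1 (1)
 92  1101110101010100100001→1 (0)
 93  1011101010101001000010→1 (1)
 94  0111010101010010000101→0 (1)
 95  1110101010100100001011→1 (0)
 96  1101010101001000010110→1 (1)
 97  1010101010010000101101→1 (0)
 98  0101010100100001011010→0 (0)
 99  1010101001000010110100→1 (1)
100  0101010010000101101001→0 (1)
101  1010100100001011010011→1 (0)
102  0101001000010110100110→0 (0)
103  1010010000101101001100→1 (1)
104  0100100001011010011001→0 (1)
105  1001000010110100110011→1 (0)
106  0010000101101001100110→0 (0)
107  0100001011010011001100→0 (0)
108  1000010110100110011000→1 (1)
109  0000101101001100110001→0 (1)
110  0001011010011001100011→0 (1)
111  0010110100110011000111→0 (1)
112  0101101001100110001111→0 (1)
113  1011010011001100011111→1 (0)
114  0110100110011000111110→0 (0)
115  1101001100110001111100→1 (1)
116  1010011001100011111001→1 (0)
117  0100110011000111110010→0 (0)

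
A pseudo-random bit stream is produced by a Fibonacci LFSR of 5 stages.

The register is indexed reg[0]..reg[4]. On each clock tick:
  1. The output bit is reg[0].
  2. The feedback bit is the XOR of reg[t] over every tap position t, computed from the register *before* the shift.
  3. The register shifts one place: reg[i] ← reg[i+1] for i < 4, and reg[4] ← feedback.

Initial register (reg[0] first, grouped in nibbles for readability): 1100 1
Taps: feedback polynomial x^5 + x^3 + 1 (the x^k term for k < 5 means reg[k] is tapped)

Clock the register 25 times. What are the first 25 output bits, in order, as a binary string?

1100110100100001010111011

tick  register→output (feedback)
  0  11001→1 (1)
  1  10011→1 (0)
  2  00110→0 (1)
  3  01101→0 (0)
  4  11010→1 (0)
  5  10100→1 (1)
  6  01001→0 (0)
  7  10010→1 (0)
  8  00100→0 (0)
  9  01000→0 (0)
 10  10000→1 (1)
 11  00001→0 (0)
 12  00010→0 (1)
 13  00101→0 (0)
 14  01010→0 (1)
 15  10101→1 (1)
 16  01011→0 (1)
 17  10111→1 (0)
 18  01110→0 (1)
 19  11101→1 (1)
 20  11011→1 (0)
 21  10110→1 (0)
 22  01100→0 (0)
 23  11000→1 (1)
 24  10001→1 (1)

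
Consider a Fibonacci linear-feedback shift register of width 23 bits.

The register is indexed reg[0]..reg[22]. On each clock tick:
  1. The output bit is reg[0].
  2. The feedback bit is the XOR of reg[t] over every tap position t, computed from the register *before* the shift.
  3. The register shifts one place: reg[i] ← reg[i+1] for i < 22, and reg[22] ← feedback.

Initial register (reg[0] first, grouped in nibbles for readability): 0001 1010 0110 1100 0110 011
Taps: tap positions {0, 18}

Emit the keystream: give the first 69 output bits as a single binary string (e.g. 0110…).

k : reg_k → out_k, fb_k
0: 00011010011011000110011 → 0, fb=1
1: 00110100110110001100111 → 0, fb=0
2: 01101001101100011001110 → 0, fb=0
3: 11010011011000110011100 → 1, fb=0
4: 10100110110001100111000 → 1, fb=0
5: 01001101100011001110000 → 0, fb=1
6: 10011011000110011100001 → 1, fb=1
7: 00110110001100111000011 → 0, fb=0
8: 01101100011001110000110 → 0, fb=0
9: 11011000110011100001100 → 1, fb=1
10: 10110001100111000011001 → 1, fb=0
11: 01100011001110000110010 → 0, fb=1
12: 11000110011100001100101 → 1, fb=1
13: 10001100111000011001011 → 1, fb=1
14: 00011001110000110010111 → 0, fb=1
15: 00110011100001100101111 → 0, fb=0
16: 01100111000011001011110 → 0, fb=1
17: 11001110000110010111101 → 1, fb=0
18: 10011100001100101111010 → 1, fb=0
19: 00111000011001011110100 → 0, fb=1
20: 01110000110010111101001 → 0, fb=0
21: 11100001100101111010010 → 1, fb=0
22: 11000011001011110100100 → 1, fb=1
23: 10000110010111101001001 → 1, fb=1
24: 00001100101111010010011 → 0, fb=1
25: 00011001011110100100111 → 0, fb=0
26: 00110010111101001001110 → 0, fb=0
27: 01100101111010010011100 → 0, fb=1
28: 11001011110100100111001 → 1, fb=0
29: 10010111101001001110010 → 1, fb=0
30: 00101111010010011100100 → 0, fb=0
31: 01011110100100111001000 → 0, fb=0
32: 10111101001001110010000 → 1, fb=0
33: 01111010010011100100000 → 0, fb=0
34: 11110100100111001000000 → 1, fb=1
35: 11101001001110010000001 → 1, fb=1
36: 11010010011100100000011 → 1, fb=1
37: 10100100111001000000111 → 1, fb=1
38: 01001001110010000001111 → 0, fb=0
39: 10010011100100000011110 → 1, fb=0
40: 00100111001000000111100 → 0, fb=1
41: 01001110010000001111001 → 0, fb=1
42: 10011100100000011110011 → 1, fb=0
43: 00111001000000111100110 → 0, fb=0
44: 01110010000001111001100 → 0, fb=0
45: 11100100000011110011000 → 1, fb=0
46: 11001000000111100110000 → 1, fb=0
47: 10010000001111001100000 → 1, fb=1
48: 00100000011110011000001 → 0, fb=0
49: 01000000111100110000010 → 0, fb=0
50: 10000001111001100000100 → 1, fb=1
51: 00000011110011000001001 → 0, fb=0
52: 00000111100110000010010 → 0, fb=1
53: 00001111001100000100101 → 0, fb=0
54: 00011110011000001001010 → 0, fb=0
55: 00111100110000010010100 → 0, fb=1
56: 01111001100000100101001 → 0, fb=0
57: 11110011000001001010010 → 1, fb=0
58: 11100110000010010100100 → 1, fb=1
59: 11001100000100101001001 → 1, fb=1
60: 10011000001001010010011 → 1, fb=0
61: 00110000010010100100110 → 0, fb=0
62: 01100000100101001001100 → 0, fb=0
63: 11000001001010010011000 → 1, fb=0
64: 10000010010100100110000 → 1, fb=0
65: 00000100101001001100000 → 0, fb=0
66: 00001001010010011000000 → 0, fb=0
67: 00010010100100110000000 → 0, fb=0
68: 00100101001001100000000 → 0, fb=0

000110100110110001100111000011001011110100100111001000000111100110000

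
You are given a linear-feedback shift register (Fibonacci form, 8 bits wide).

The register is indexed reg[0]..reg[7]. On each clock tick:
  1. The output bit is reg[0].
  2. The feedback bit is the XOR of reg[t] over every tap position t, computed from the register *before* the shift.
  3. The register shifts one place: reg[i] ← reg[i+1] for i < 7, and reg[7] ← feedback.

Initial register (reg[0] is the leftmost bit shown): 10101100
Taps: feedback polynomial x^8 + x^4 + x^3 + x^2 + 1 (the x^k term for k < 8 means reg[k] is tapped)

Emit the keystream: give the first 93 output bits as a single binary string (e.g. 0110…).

tick  register→output (feedback)
  0  10101100→1 (1)
  1  01011001→0 (0)
  2  10110010→1 (1)
  3  01100101→0 (1)
  4  11001011→1 (0)
  5  10010110→1 (0)
  6  00101100→0 (0)
  7  01011000→0 (0)
  8  10110000→1 (1)
  9  01100001→0 (1)
 10  11000011→1 (1)
 11  10000111→1 (1)
 12  00001111→0 (1)
 13  00011111→0 (0)
 14  00111110→0 (1)
 15  01111101→0 (1)
 16  11111011→1 (0)
 17  11110110→1 (1)
 18  11101101→1 (1)
 19  11011011→1 (1)
 20  10110111→1 (1)
 21  01101111→0 (0)
 22  11011110→1 (1)
 23  10111101→1 (0)
 24  01111010→0 (1)
 25  11110101→1 (1)
 26  11101011→1 (1)
 27  11010111→1 (0)
 28  10101110→1 (1)
 29  01011101→0 (0)
 30  10111010→1 (0)
 31  01110100→0 (0)
 32  11101000→1 (1)
 33  11010001→1 (0)
 34  10100010→1 (0)
 35  01000100→0 (0)
 36  10001000→1 (0)
 37  00010000→0 (1)
 38  00100001→0 (1)
 39  01000011→0 (0)
 40  10000110→1 (1)
 41  00001101→0 (1)
 42  00011011→0 (0)
 43  00110110→0 (0)
 44  01101100→0 (0)
 45  11011000→1 (1)
 46  10110001→1 (1)
 47  01100011→0 (1)
 48  11000111→1 (1)
 49  10001111→1 (0)
 50  00011110→0 (0)
 51  00111100→0 (1)
 52  01111001→0 (1)
 53  11110011→1 (1)
 54  11100111→1 (0)
 55  11001110→1 (0)
 56  10011100→1 (1)
 57  00111001→0 (1)
 58  01110011→0 (0)
 59  11100110→1 (0)
 60  11001100→1 (0)
 61  10011000→1 (1)
 62  00110001→0 (0)
 63  01100010→0 (1)
 64  11000101→1 (1)
 65  10001011→1 (0)
 66  00010110→0 (1)
 67  00101101→0 (0)
 68  01011010→0 (0)
 69  10110100→1 (1)
 70  01101001→0 (0)
 71  11010010→1 (0)
 72  10100100→1 (0)
 73  01001000→0 (1)
 74  10010001→1 (0)
 75  00100010→0 (1)
 76  01000101→0 (0)
 77  10001010→1 (0)
 78  00010100→0 (1)
 79  00101001→0 (0)
 80  01010010→0 (1)
 81  10100101→1 (0)
 82  01001010→0 (1)
 83  10010101→1 (0)
 84  00101010→0 (0)
 85  01010100→0 (1)
 86  10101001→1 (1)
 87  01010011→0 (1)
 88  10100111→1 (0)
 89  01001110→0 (1)
 90  10011101→1 (1)
 91  00111011→0 (1)
 92  01110111→0 (0)

101011001011000011111011011110101110100010000110110001111001110011000101101001000101001010100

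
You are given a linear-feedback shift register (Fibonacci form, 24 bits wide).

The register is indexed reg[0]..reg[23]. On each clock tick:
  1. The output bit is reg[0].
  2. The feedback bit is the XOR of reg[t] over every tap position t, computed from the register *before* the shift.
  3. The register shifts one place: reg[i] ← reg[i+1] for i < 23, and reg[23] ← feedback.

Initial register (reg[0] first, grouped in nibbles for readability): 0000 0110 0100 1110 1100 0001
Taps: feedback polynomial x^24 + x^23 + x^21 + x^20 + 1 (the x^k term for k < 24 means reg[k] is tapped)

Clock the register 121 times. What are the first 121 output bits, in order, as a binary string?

step | reg (before) | out | fb
   0 | 000001100100111011000001 | 0 | 1
   1 | 000011001001110110000011 | 0 | 1
   2 | 000110010011101100000111 | 0 | 0
   3 | 001100100111011000001110 | 0 | 0
   4 | 011001001110110000011100 | 0 | 0
   5 | 110010011101100000111000 | 1 | 0
   6 | 100100111011000001110000 | 1 | 1
   7 | 001001110110000011100001 | 0 | 1
   8 | 010011101100000111000011 | 0 | 1
   9 | 100111011000001110000111 | 1 | 1
  10 | 001110110000011100001111 | 0 | 1
  11 | 011101100000111000011111 | 0 | 1
  12 | 111011000001110000111111 | 1 | 0
  13 | 110110000011100001111110 | 1 | 1
  14 | 101100000111000011111101 | 1 | 0
  15 | 011000001110000111111010 | 0 | 1
  16 | 110000011100001111110101 | 1 | 1
  17 | 100000111000011111101011 | 1 | 1
  18 | 000001110000111111010111 | 0 | 0
  19 | 000011100001111110101110 | 0 | 0
  20 | 000111000011111101011100 | 0 | 0
  21 | 001110000111111010111000 | 0 | 1
  22 | 011100001111110101110001 | 0 | 1
  23 | 111000011111101011100011 | 1 | 0
  24 | 110000111111010111000110 | 1 | 0
  25 | 100001111110101110001100 | 1 | 1
  26 | 000011111101011100011001 | 0 | 0
  27 | 000111111010111000110010 | 0 | 0
  28 | 001111110101110001100100 | 0 | 1
  29 | 011111101011100011001001 | 0 | 0
  30 | 111111010111000110010010 | 1 | 1
  31 | 111110101110001100100101 | 1 | 1
  32 | 111101011100011001001011 | 1 | 1
  33 | 111010111000110010010111 | 1 | 1
  34 | 110101110001100100101111 | 1 | 0
  35 | 101011100011001001011110 | 1 | 1
  36 | 010111000110010010111101 | 0 | 1
  37 | 101110001100100101111011 | 1 | 1
  38 | 011100011001001011110111 | 0 | 0
  39 | 111000110010010111101110 | 1 | 1
  40 | 110001100100101111011101 | 1 | 0
  41 | 100011001001011110111010 | 1 | 0
  42 | 000110010010111101110100 | 0 | 1
  43 | 001100100101111011101001 | 0 | 0
  44 | 011001001011110111010010 | 0 | 0
  45 | 110010010111101110100100 | 1 | 0
  46 | 100100101111011101001000 | 1 | 0
  47 | 001001011110111010010000 | 0 | 0
  48 | 010010111101110100100000 | 0 | 0
  49 | 100101111011101001000000 | 1 | 1
  50 | 001011110111010010000001 | 0 | 1
  51 | 010111101110100100000011 | 0 | 1
  52 | 101111011101001000000111 | 1 | 1
  53 | 011110111010010000001111 | 0 | 1
  54 | 111101110100100000011111 | 1 | 0
  55 | 111011101001000000111110 | 1 | 1
  56 | 110111010010000001111101 | 1 | 0
  57 | 101110100100000011111010 | 1 | 0
  58 | 011101001000000111110100 | 0 | 1
  59 | 111010010000001111101001 | 1 | 1
  60 | 110100100000011111010011 | 1 | 0
  61 | 101001000000111110100110 | 1 | 0
  62 | 010010000001111101001100 | 0 | 0
  63 | 100100000011111010011000 | 1 | 0
  64 | 001000000111110100110000 | 0 | 0
  65 | 010000001111101001100000 | 0 | 0
  66 | 100000011111010011000000 | 1 | 1
  67 | 000000111110100110000001 | 0 | 1
  68 | 000001111101001100000011 | 0 | 1
  69 | 000011111010011000000111 | 0 | 0
  70 | 000111110100110000001110 | 0 | 0
  71 | 001111101001100000011100 | 0 | 0
  72 | 011111010011000000111000 | 0 | 1
  73 | 111110100110000001110001 | 1 | 0
  74 | 111101001100000011100010 | 1 | 1
  75 | 111010011000000111000101 | 1 | 1
  76 | 110100110000001110001011 | 1 | 1
  77 | 101001100000011100010111 | 1 | 1
  78 | 010011000000111000101111 | 0 | 1
  79 | 100110000001110001011111 | 1 | 0
  80 | 001100000011100010111110 | 0 | 0
  81 | 011000000111000101111100 | 0 | 0
  82 | 110000001110001011111000 | 1 | 0
  83 | 100000011100010111110000 | 1 | 1
  84 | 000000111000101111100001 | 0 | 1
  85 | 000001110001011111000011 | 0 | 1
  86 | 000011100010111110000111 | 0 | 0
  87 | 000111000101111100001110 | 0 | 0
  88 | 001110001011111000011100 | 0 | 0
  89 | 011100010111110000111000 | 0 | 1
  90 | 111000101111100001110001 | 1 | 0
  91 | 110001011111000011100010 | 1 | 1
  92 | 100010111110000111000101 | 1 | 1
  93 | 000101111100001110001011 | 0 | 0
  94 | 001011111000011100010110 | 0 | 1
  95 | 010111110000111000101101 | 0 | 1
  96 | 101111100001110001011011 | 1 | 1
  97 | 011111000011100010110111 | 0 | 0
  98 | 111110000111000101101110 | 1 | 1
  99 | 111100001110001011011101 | 1 | 0
 100 | 111000011100010110111010 | 1 | 0
 101 | 110000111000101101110100 | 1 | 0
 102 | 100001110001011011101000 | 1 | 0
 103 | 000011100010110111010000 | 0 | 0
 104 | 000111000101101110100000 | 0 | 0
 105 | 001110001011011101000000 | 0 | 0
 106 | 011100010110111010000000 | 0 | 0
 107 | 111000101101110100000000 | 1 | 1
 108 | 110001011011101000000001 | 1 | 0
 109 | 100010110111010000000010 | 1 | 1
 110 | 000101101110100000000101 | 0 | 0
 111 | 001011011101000000001010 | 0 | 1
 112 | 010110111010000000010101 | 0 | 0
 113 | 101101110100000000101010 | 1 | 0
 114 | 011011101000000001010100 | 0 | 1
 115 | 110111010000000010101001 | 1 | 1
 116 | 101110100000000101010011 | 1 | 0
 117 | 011101000000001010100110 | 0 | 1
 118 | 111010000000010101001101 | 1 | 0
 119 | 110100000000101010011010 | 1 | 0
 120 | 101000000001010100110100 | 1 | 0

0000011001001110110000011100001111110101110001100100101111011101001000000111110100110000001110001011111000011100010110111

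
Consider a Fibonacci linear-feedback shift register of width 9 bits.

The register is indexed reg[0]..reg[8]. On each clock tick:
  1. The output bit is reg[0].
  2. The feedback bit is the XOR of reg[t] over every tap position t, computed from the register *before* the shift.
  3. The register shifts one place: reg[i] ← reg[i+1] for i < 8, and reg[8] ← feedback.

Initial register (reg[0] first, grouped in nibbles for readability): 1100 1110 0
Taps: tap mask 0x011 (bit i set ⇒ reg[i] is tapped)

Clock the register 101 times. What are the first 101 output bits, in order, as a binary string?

tick  register→output (feedback)
  0  110011100→1 (0)
  1  100111000→1 (0)
  2  001110000→0 (1)
  3  011100001→0 (0)
  4  111000010→1 (1)
  5  110000101→1 (1)
  6  100001011→1 (1)
  7  000010111→0 (1)
  8  000101111→0 (0)
  9  001011110→0 (1)
 10  010111101→0 (1)
 11  101111011→1 (0)
 12  011110110→0 (1)
 13  111101101→1 (1)
 14  111011011→1 (0)
 15  110110110→1 (0)
 16  101101100→1 (1)
 17  011011001→0 (1)
 18  110110011→1 (0)
 19  101100110→1 (1)
 20  011001101→0 (0)
 21  110011010→1 (0)
 22  100110100→1 (0)
 23  001101000→0 (0)
 24  011010000→0 (1)
 25  110100001→1 (1)
 26  101000011→1 (1)
 27  010000111→0 (0)
 28  100001110→1 (1)
 29  000011101→0 (1)
 30  000111011→0 (1)
 31  001110111→0 (1)
 32  011101111→0 (0)
 33  111011110→1 (0)
 34  110111100→1 (0)
 35  101111000→1 (0)
 36  011110000→0 (1)
 37  111100001→1 (1)
 38  111000011→1 (1)
 39  110000111→1 (1)
 40  100001111→1 (1)
 41  000011111→0 (1)
 42  000111111→0 (1)
 43  001111111→0 (1)
 44  011111111→0 (1)
 45  111111111→1 (0)
 46  111111110→1 (0)
 47  111111100→1 (0)
 48  111111000→1 (0)
 49  111110000→1 (0)
 50  111100000→1 (1)
 51  111000001→1 (1)
 52  110000011→1 (1)
 53  100000111→1 (1)
 54  000001111→0 (0)
 55  000011110→0 (1)
 56  000111101→0 (1)
 57  001111011→0 (1)
 58  011110111→0 (1)
 59  111101111→1 (1)
 60  111011111→1 (0)
 61  110111110→1 (0)
 62  101111100→1 (0)
 63  011111000→0 (1)
 64  111110001→1 (0)
 65  111100010→1 (1)
 66  111000101→1 (1)
 67  110001011→1 (1)
 68  100010111→1 (0)
 69  000101110→0 (0)
 70  001011100→0 (1)
 71  010111001→0 (1)
 72  101110011→1 (0)
 73  011100110→0 (0)
 74  111001100→1 (1)
 75  110011001→1 (0)
 76  100110010→1 (0)
 77  001100100→0 (0)
 78  011001000→0 (0)
 79  110010000→1 (0)
 80  100100000→1 (1)
 81  001000001→0 (0)
 82  010000010→0 (0)
 83  100000100→1 (1)
 84  000001001→0 (0)
 85  000010010→0 (1)
 86  000100101→0 (0)
 87  001001010→0 (0)
 88  010010100→0 (1)
 89  100101001→1 (1)
 90  001010011→0 (1)
 91  010100111→0 (0)
 92  101001110→1 (1)
 93  010011101→0 (1)
 94  100111011→1 (0)
 95  001110110→0 (1)
 96  011101101→0 (0)
 97  111011010→1 (0)
 98  110110100→1 (0)
 99  101101000→1 (1)
100  011010001→0 (1)

11001110000101111011011001101000011101111000011111111100000111101111100010111001100100000100101001110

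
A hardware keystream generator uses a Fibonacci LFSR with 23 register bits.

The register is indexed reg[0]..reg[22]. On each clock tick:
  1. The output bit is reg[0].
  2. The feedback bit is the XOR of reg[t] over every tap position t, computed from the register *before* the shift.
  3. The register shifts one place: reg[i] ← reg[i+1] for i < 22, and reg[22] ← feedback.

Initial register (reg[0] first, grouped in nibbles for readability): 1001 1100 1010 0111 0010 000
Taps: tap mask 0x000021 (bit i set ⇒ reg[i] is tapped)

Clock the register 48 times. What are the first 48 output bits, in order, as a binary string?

step | reg (before) | out | fb
   0 | 10011100101001110010000 | 1 | 0
   1 | 00111001010011100100000 | 0 | 0
   2 | 01110010100111001000000 | 0 | 0
   3 | 11100101001110010000000 | 1 | 0
   4 | 11001010011100100000000 | 1 | 1
   5 | 10010100111001000000001 | 1 | 0
   6 | 00101001110010000000010 | 0 | 0
   7 | 01010011100100000000100 | 0 | 0
   8 | 10100111001000000001000 | 1 | 0
   9 | 01001110010000000010000 | 0 | 1
  10 | 10011100100000000100001 | 1 | 0
  11 | 00111001000000001000010 | 0 | 0
  12 | 01110010000000010000100 | 0 | 0
  13 | 11100100000000100001000 | 1 | 0
  14 | 11001000000001000010000 | 1 | 1
  15 | 10010000000010000100001 | 1 | 1
  16 | 00100000000100001000011 | 0 | 0
  17 | 01000000001000010000110 | 0 | 0
  18 | 10000000010000100001100 | 1 | 1
  19 | 00000000100001000011001 | 0 | 0
  20 | 00000001000010000110010 | 0 | 0
  21 | 00000010000100001100100 | 0 | 0
  22 | 00000100001000011001000 | 0 | 1
  23 | 00001000010000110010001 | 0 | 0
  24 | 00010000100001100100010 | 0 | 0
  25 | 00100001000011001000100 | 0 | 0
  26 | 01000010000110010001000 | 0 | 0
  27 | 10000100001100100010000 | 1 | 0
  28 | 00001000011001000100000 | 0 | 0
  29 | 00010000110010001000000 | 0 | 0
  30 | 00100001100100010000000 | 0 | 0
  31 | 01000011001000100000000 | 0 | 0
  32 | 10000110010001000000000 | 1 | 0
  33 | 00001100100010000000000 | 0 | 1
  34 | 00011001000100000000001 | 0 | 0
  35 | 00110010001000000000010 | 0 | 0
  36 | 01100100010000000000100 | 0 | 1
  37 | 11001000100000000001001 | 1 | 1
  38 | 10010001000000000010011 | 1 | 1
  39 | 00100010000000000100111 | 0 | 0
  40 | 01000100000000001001110 | 0 | 1
  41 | 10001000000000010011101 | 1 | 1
  42 | 00010000000000100111011 | 0 | 0
  43 | 00100000000001001110110 | 0 | 0
  44 | 01000000000010011101100 | 0 | 0
  45 | 10000000000100111011000 | 1 | 1
  46 | 00000000001001110110001 | 0 | 0
  47 | 00000000010011101100010 | 0 | 0

100111001010011100100000000100001000011001000100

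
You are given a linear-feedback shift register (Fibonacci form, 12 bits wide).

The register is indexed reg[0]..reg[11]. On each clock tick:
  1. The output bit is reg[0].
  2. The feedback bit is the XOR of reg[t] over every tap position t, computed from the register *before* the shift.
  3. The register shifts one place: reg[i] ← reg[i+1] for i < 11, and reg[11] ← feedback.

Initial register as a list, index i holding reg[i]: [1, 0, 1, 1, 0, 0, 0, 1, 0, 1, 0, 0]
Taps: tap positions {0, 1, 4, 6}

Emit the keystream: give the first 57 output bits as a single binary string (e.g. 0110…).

101100010100100101010001101010000010011100111101010111000

tick  register→output (feedback)
  0  101100010100→1 (1)
  1  011000101001→0 (0)
  2  110001010010→1 (0)
  3  100010100100→1 (1)
  4  000101001001→0 (0)
  5  001010010010→0 (1)
  6  010100100101→0 (0)
  7  101001001010→1 (1)
  8  010010010101→0 (0)
  9  100100101010→1 (0)
 10  001001010100→0 (0)
 11  010010101000→0 (1)
 12  100101010001→1 (1)
 13  001010100011→0 (0)
 14  010101000110→0 (1)
 15  101010001101→1 (0)
 16  010100011010→0 (1)
 17  101000110101→1 (0)
 18  010001101010→0 (0)
 19  100011010100→1 (0)
 20  000110101000→0 (0)
 21  001101010000→0 (0)
 22  011010100000→0 (1)
 23  110101000001→1 (0)
 24  101010000010→1 (0)
 25  010100000100→0 (1)
 26  101000001001→1 (1)
 27  010000010011→0 (1)
 28  100000100111→1 (0)
 29  000001001110→0 (0)
 30  000010011100→0 (1)
 31  000100111001→0 (1)
 32  001001110011→0 (1)
 33  010011100111→0 (1)
 34  100111001111→1 (0)
 35  001110011110→0 (1)
 36  011100111101→0 (0)
 37  111001111010→1 (1)
 38  110011110101→1 (0)
 39  100111101010→1 (1)
 40  001111010101→0 (1)
 41  011110101011→0 (1)
 42  111101010111→1 (0)
 43  111010101110→1 (0)
 44  110101011100→1 (0)
 45  101010111000→1 (1)
 46  010101110001→0 (0)
 47  101011100010→1 (1)
 48  010111000101→0 (0)
 49  101110001010→1 (0)
 50  011100010100→0 (1)
 51  111000101001→1 (1)
 52  110001010011→1 (0)
 53  100010100110→1 (1)
 54  000101001101→0 (0)
 55  001010011010→0 (1)
 56  010100110101→0 (0)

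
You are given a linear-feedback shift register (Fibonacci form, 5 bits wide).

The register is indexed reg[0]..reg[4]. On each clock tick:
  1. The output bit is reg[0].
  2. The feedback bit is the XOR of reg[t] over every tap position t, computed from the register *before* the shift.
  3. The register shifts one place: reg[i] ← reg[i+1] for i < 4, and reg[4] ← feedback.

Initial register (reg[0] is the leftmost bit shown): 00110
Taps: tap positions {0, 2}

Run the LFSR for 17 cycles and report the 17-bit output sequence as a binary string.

00110111010100001

k : reg_k → out_k, fb_k
0: 00110 → 0, fb=1
1: 01101 → 0, fb=1
2: 11011 → 1, fb=1
3: 10111 → 1, fb=0
4: 01110 → 0, fb=1
5: 11101 → 1, fb=0
6: 11010 → 1, fb=1
7: 10101 → 1, fb=0
8: 01010 → 0, fb=0
9: 10100 → 1, fb=0
10: 01000 → 0, fb=0
11: 10000 → 1, fb=1
12: 00001 → 0, fb=0
13: 00010 → 0, fb=0
14: 00100 → 0, fb=1
15: 01001 → 0, fb=0
16: 10010 → 1, fb=1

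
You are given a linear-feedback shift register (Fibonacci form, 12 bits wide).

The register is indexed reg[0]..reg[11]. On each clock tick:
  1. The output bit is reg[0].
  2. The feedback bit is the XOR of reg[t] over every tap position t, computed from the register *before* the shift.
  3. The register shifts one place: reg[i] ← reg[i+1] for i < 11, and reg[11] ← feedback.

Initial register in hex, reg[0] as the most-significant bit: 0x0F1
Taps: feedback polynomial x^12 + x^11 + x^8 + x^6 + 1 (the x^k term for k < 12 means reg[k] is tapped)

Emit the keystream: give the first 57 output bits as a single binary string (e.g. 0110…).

000011110001011010000010011110111010001000011101000001101

k : reg_k → out_k, fb_k
0: 000011110001 → 0, fb=0
1: 000111100010 → 0, fb=1
2: 001111000101 → 0, fb=1
3: 011110001011 → 0, fb=0
4: 111100010110 → 1, fb=1
5: 111000101101 → 1, fb=0
6: 110001011010 → 1, fb=0
7: 100010110100 → 1, fb=0
8: 000101101000 → 0, fb=0
9: 001011010000 → 0, fb=0
10: 010110100000 → 0, fb=1
11: 101101000001 → 1, fb=0
12: 011010000010 → 0, fb=0
13: 110100000100 → 1, fb=1
14: 101000001001 → 1, fb=1
15: 010000010011 → 0, fb=1
16: 100000100111 → 1, fb=1
17: 000001001111 → 0, fb=0
18: 000010011110 → 0, fb=1
19: 000100111101 → 0, fb=1
20: 001001111011 → 0, fb=1
21: 010011110111 → 0, fb=0
22: 100111101110 → 1, fb=1
23: 001111011101 → 0, fb=0
24: 011110111010 → 0, fb=0
25: 111101110100 → 1, fb=0
26: 111011101000 → 1, fb=1
27: 110111010001 → 1, fb=0
28: 101110100010 → 1, fb=0
29: 011101000100 → 0, fb=0
30: 111010001000 → 1, fb=0
31: 110100010000 → 1, fb=1
32: 101000100001 → 1, fb=1
33: 010001000011 → 0, fb=1
34: 100010000111 → 1, fb=0
35: 000100001110 → 0, fb=1
36: 001000011101 → 0, fb=0
37: 010000111010 → 0, fb=0
38: 100001110100 → 1, fb=0
39: 000011101000 → 0, fb=0
40: 000111010000 → 0, fb=0
41: 001110100000 → 0, fb=1
42: 011101000001 → 0, fb=1
43: 111010000011 → 1, fb=0
44: 110100000110 → 1, fb=1
45: 101000001101 → 1, fb=1
46: 010000011011 → 0, fb=0
47: 100000110110 → 1, fb=0
48: 000001101100 → 0, fb=0
49: 000011011000 → 0, fb=1
50: 000110110001 → 0, fb=0
51: 001101100010 → 0, fb=1
52: 011011000101 → 0, fb=1
53: 110110001011 → 1, fb=1
54: 101100010111 → 1, fb=0
55: 011000101110 → 0, fb=0
56: 110001011100 → 1, fb=0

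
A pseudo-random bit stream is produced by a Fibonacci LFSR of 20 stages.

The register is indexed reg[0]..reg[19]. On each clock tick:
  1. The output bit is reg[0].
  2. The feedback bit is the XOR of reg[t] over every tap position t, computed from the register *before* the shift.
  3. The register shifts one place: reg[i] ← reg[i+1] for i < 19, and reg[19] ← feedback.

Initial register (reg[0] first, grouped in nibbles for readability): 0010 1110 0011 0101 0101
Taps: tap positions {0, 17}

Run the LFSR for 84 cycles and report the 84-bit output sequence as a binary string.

001011100011010101011001110110000101111001010111011010001111101000110000100111000010

k : reg_k → out_k, fb_k
0: 00101110001101010101 → 0, fb=1
1: 01011100011010101011 → 0, fb=0
2: 10111000110101010110 → 1, fb=0
3: 01110001101010101100 → 0, fb=1
4: 11100011010101011001 → 1, fb=1
5: 11000110101010110011 → 1, fb=1
6: 10001101010101100111 → 1, fb=0
7: 00011010101011001110 → 0, fb=1
8: 00110101010110011101 → 0, fb=1
9: 01101010101100111011 → 0, fb=0
10: 11010101011001110110 → 1, fb=0
11: 10101010110011101100 → 1, fb=0
12: 01010101100111011000 → 0, fb=0
13: 10101011001110110000 → 1, fb=1
14: 01010110011101100001 → 0, fb=0
15: 10101100111011000010 → 1, fb=1
16: 01011001110110000101 → 0, fb=1
17: 10110011101100001011 → 1, fb=1
18: 01100111011000010111 → 0, fb=1
19: 11001110110000101111 → 1, fb=0
20: 10011101100001011110 → 1, fb=0
21: 00111011000010111100 → 0, fb=1
22: 01110110000101111001 → 0, fb=0
23: 11101100001011110010 → 1, fb=1
24: 11011000010111100101 → 1, fb=0
25: 10110000101111001010 → 1, fb=1
26: 01100001011110010101 → 0, fb=1
27: 11000010111100101011 → 1, fb=1
28: 10000101111001010111 → 1, fb=0
29: 00001011110010101110 → 0, fb=1
30: 00010111100101011101 → 0, fb=1
31: 00101111001010111011 → 0, fb=0
32: 01011110010101110110 → 0, fb=1
33: 10111100101011101101 → 1, fb=0
34: 01111001010111011010 → 0, fb=0
35: 11110010101110110100 → 1, fb=0
36: 11100101011101101000 → 1, fb=1
37: 11001010111011010001 → 1, fb=1
38: 10010101110110100011 → 1, fb=1
39: 00101011101101000111 → 0, fb=1
40: 01010111011010001111 → 0, fb=1
41: 10101110110100011111 → 1, fb=0
42: 01011101101000111110 → 0, fb=1
43: 10111011010001111101 → 1, fb=0
44: 01110110100011111010 → 0, fb=0
45: 11101101000111110100 → 1, fb=0
46: 11011010001111101000 → 1, fb=1
47: 10110100011111010001 → 1, fb=1
48: 01101000111110100011 → 0, fb=0
49: 11010001111101000110 → 1, fb=0
50: 10100011111010001100 → 1, fb=0
51: 01000111110100011000 → 0, fb=0
52: 10001111101000110000 → 1, fb=1
53: 00011111010001100001 → 0, fb=0
54: 00111110100011000010 → 0, fb=0
55: 01111101000110000100 → 0, fb=1
56: 11111010001100001001 → 1, fb=1
57: 11110100011000010011 → 1, fb=1
58: 11101000110000100111 → 1, fb=0
59: 11010001100001001110 → 1, fb=0
60: 10100011000010011100 → 1, fb=0
61: 01000110000100111000 → 0, fb=0
62: 10001100001001110000 → 1, fb=1
63: 00011000010011100001 → 0, fb=0
64: 00110000100111000010 → 0, fb=0
65: 01100001001110000100 → 0, fb=1
66: 11000010011100001001 → 1, fb=1
67: 10000100111000010011 → 1, fb=1
68: 00001001110000100111 → 0, fb=1
69: 00010011100001001111 → 0, fb=1
70: 00100111000010011111 → 0, fb=1
71: 01001110000100111111 → 0, fb=1
72: 10011100001001111111 → 1, fb=0
73: 00111000010011111110 → 0, fb=1
74: 01110000100111111101 → 0, fb=1
75: 11100001001111111011 → 1, fb=1
76: 11000010011111110111 → 1, fb=0
77: 10000100111111101110 → 1, fb=0
78: 00001001111111011100 → 0, fb=1
79: 00010011111110111001 → 0, fb=0
80: 00100111111101110010 → 0, fb=0
81: 01001111111011100100 → 0, fb=1
82: 10011111110111001001 → 1, fb=1
83: 00111111101110010011 → 0, fb=0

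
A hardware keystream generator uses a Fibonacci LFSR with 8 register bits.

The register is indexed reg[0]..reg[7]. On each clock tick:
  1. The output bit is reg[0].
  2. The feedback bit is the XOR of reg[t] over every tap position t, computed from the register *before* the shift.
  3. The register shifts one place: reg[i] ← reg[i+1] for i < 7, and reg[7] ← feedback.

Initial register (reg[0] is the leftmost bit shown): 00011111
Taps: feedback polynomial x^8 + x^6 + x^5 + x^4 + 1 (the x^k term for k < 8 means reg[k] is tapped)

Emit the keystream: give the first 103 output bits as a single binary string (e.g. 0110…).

0001111111100100001010011111010101011100000110001010110011001011111101111001101110111001010100101000100

tick  register→output (feedback)
  0  00011111→0 (1)
  1  00111111→0 (1)
  2  01111111→0 (1)
  3  11111111→1 (0)
  4  11111110→1 (0)
  5  11111100→1 (1)
  6  11111001→1 (0)
  7  11110010→1 (0)
  8  11100100→1 (0)
  9  11001000→1 (0)
 10  10010000→1 (1)
 11  00100001→0 (0)
 12  01000010→0 (1)
 13  10000101→1 (0)
 14  00001010→0 (0)
 15  00010100→0 (1)
 16  00101001→0 (1)
 17  01010011→0 (1)
 18  10100111→1 (1)
 19  01001111→0 (1)
 20  10011111→1 (0)
 21  00111110→0 (1)
 22  01111101→0 (0)
 23  11111010→1 (1)
 24  11110101→1 (0)
 25  11101010→1 (1)
 26  11010101→1 (0)
 27  10101010→1 (1)
 28  01010101→0 (1)
 29  10101011→1 (1)
 30  01010111→0 (0)
 31  10101110→1 (0)
 32  01011100→0 (0)
 33  10111000→1 (0)
 34  01110000→0 (0)
 35  11100000→1 (1)
 36  11000001→1 (1)
 37  10000011→1 (0)
 38  00000110→0 (0)
 39  00001100→0 (0)
 40  00011000→0 (1)
 41  00110001→0 (0)
 42  01100010→0 (1)
 43  11000101→1 (0)
 44  10001010→1 (1)
 45  00010101→0 (1)
 46  00101011→0 (0)
 47  01010110→0 (0)
 48  10101100→1 (1)
 49  01011001→0 (1)
 50  10110011→1 (0)
 51  01100110→0 (0)
 52  11001100→1 (1)
 53  10011001→1 (0)
 54  00110010→0 (1)
 55  01100101→0 (1)
 56  11001011→1 (1)
 57  10010111→1 (1)
 58  00101111→0 (1)
 59  01011111→0 (1)
 60  10111111→1 (0)
 61  01111110→0 (1)
 62  11111101→1 (1)
 63  11111011→1 (1)
 64  11110111→1 (1)
 65  11101111→1 (0)
 66  11011110→1 (0)
 67  10111100→1 (1)
 68  01111001→0 (1)
 69  11110011→1 (0)
 70  11100110→1 (1)
 71  11001101→1 (1)
 72  10011011→1 (1)
 73  00110111→0 (0)
 74  01101110→0 (1)
 75  11011101→1 (1)
 76  10111011→1 (1)
 77  01110111→0 (0)
 78  11101110→1 (0)
 79  11011100→1 (1)
 80  10111001→1 (0)
 81  01110010→0 (1)
 82  11100101→1 (0)
 83  11001010→1 (1)
 84  10010101→1 (0)
 85  00101010→0 (0)
 86  01010100→0 (1)
 87  10101001→1 (0)
 88  01010010→0 (1)
 89  10100101→1 (0)
 90  01001010→0 (0)
 91  10010100→1 (0)
 92  00101000→0 (1)
 93  01010001→0 (0)
 94  10100010→1 (0)
 95  01000100→0 (1)
 96  10001001→1 (0)
 97  00010010→0 (1)
 98  00100101→0 (1)
 99  01001011→0 (0)
100  10010110→1 (1)
101  00101101→0 (0)
102  01011010→0 (0)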